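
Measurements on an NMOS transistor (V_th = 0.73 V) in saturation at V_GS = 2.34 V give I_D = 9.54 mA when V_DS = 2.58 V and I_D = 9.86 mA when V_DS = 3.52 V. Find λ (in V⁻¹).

With V_GS fixed, I_D ∝ (1 + λ V_DS) in saturation, so I_D2/I_D1 = (1 + λ V_DS2)/(1 + λ V_DS1).
9.86/9.54 = 1.034 = (1 + 3.52 λ)/(1 + 2.58 λ).
Solving: λ (I_D1 V_DS2 − I_D2 V_DS1) = I_D2 − I_D1, so λ = (9.86 − 9.54) / (9.54 × 3.52 − 9.86 × 2.58) = 0.32 / 8.14 = 0.0393 V⁻¹.

λ = 0.0393 V⁻¹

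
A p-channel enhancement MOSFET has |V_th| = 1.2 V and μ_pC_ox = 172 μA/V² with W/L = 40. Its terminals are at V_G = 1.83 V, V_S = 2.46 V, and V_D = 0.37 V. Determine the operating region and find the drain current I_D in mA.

Cutoff; I_D = 0 mA

V_SG = V_S − V_G = 2.46 − 1.83 = 0.63 V; V_SD = V_S − V_D = 2.46 − 0.37 = 2.09 V.
V_SG = 0.63 V < |V_th| = 1.2 V, so the transistor is in cutoff.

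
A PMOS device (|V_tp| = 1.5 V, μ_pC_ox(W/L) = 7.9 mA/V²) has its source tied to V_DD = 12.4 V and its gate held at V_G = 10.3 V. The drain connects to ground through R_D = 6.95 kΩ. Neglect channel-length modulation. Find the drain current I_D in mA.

V_SG = V_DD − V_G = 12.4 − 10.3 = 2.1 V, so V_ov = 2.1 − 1.5 = 0.6 V.
Assume saturation: I_D = ½ k_p V_ov² = 0.5 × 7.9 × 0.6² = 1.42 mA, giving V_SD = V_DD − I_D R_D = 12.4 − 1.42 × 6.95 = 2.52 V.
V_SD = 2.52 V ≥ V_ov = 0.6 V, confirming saturation.

I_D = 1.42 mA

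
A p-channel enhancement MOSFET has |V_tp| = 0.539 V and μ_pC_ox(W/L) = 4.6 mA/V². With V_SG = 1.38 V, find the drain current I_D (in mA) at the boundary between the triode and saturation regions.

At the boundary V_SD = V_ov = V_SG − |V_tp| = 1.38 − 0.539 = 0.841 V.
I_D = ½ k_p V_ov² = 0.5 × 4.6 × 0.841² = 1.63 mA.

I_D = 1.63 mA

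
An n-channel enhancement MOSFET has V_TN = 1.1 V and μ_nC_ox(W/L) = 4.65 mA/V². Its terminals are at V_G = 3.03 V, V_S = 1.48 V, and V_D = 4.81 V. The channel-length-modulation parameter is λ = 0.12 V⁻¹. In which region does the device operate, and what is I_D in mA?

V_GS = V_G − V_S = 3.03 − 1.48 = 1.55 V; V_DS = V_D − V_S = 4.81 − 1.48 = 3.33 V.
V_ov = V_GS − V_TN = 1.55 − 1.1 = 0.45 V.
Since V_DS = 3.33 V ≥ V_ov = 0.45 V, the device is in saturation.
I_D = ½ k_n V_ov² (1 + λ V_DS) = 0.5 × 4.65 × 0.45² × (1 + 0.12 × 3.33) = 0.659 mA.

Saturation; I_D = 0.659 mA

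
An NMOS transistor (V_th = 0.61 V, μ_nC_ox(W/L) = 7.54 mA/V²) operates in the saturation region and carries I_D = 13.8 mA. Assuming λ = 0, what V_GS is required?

In saturation I_D = ½ k_n (V_GS − V_th)², so V_GS − V_th = √(2 I_D / k_n) = √(2 × 13.8 / 7.54) = 1.91 V.
V_GS = 0.61 + 1.91 = 2.52 V.

V_GS = 2.52 V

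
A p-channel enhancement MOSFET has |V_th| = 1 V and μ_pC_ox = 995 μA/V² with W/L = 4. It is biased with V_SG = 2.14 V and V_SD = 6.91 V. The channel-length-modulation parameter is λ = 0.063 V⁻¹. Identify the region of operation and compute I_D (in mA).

Saturation; I_D = 3.71 mA

k_p = μ_pC_ox · (W/L) = 3.98 mA/V².
V_ov = V_SG − |V_th| = 2.14 − 1 = 1.14 V.
Since V_SD = 6.91 V ≥ V_ov = 1.14 V, the device is in saturation.
I_D = ½ k_p V_ov² (1 + λ V_SD) = 0.5 × 3.98 × 1.14² × (1 + 0.063 × 6.91) = 3.71 mA.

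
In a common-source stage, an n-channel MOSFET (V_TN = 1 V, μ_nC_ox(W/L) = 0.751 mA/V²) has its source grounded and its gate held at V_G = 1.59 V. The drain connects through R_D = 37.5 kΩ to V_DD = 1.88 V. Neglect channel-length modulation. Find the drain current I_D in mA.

I_D = 0.0470 mA

V_GS = V_G = 1.59 V, so V_ov = 1.59 − 1 = 0.59 V.
Assume saturation: I_D = ½ k_n V_ov² = 0.5 × 0.751 × 0.59² = 0.131 mA, giving V_DS = V_DD − I_D R_D = 1.88 − 0.131 × 37.5 = -3.02 V.
But -3.02 V < V_ov = 0.59 V, so the device is actually in triode.
In triode I_D = k_n[V_ov V_DS − ½ V_DS²] and I_D = (V_DD − V_DS)/R_D. Equating: 14.1 V_DS² − 17.62 V_DS + 1.88 = 0, giving V_DS = 0.118 V (the root below V_ov).
I_D = (1.88 − 0.118) / 37.5 = 0.047 mA.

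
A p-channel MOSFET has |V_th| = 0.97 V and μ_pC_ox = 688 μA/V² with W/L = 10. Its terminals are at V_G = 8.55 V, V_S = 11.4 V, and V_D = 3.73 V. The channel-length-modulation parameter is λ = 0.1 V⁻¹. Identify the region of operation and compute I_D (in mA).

V_SG = V_S − V_G = 11.4 − 8.55 = 2.85 V; V_SD = V_S − V_D = 11.4 − 3.73 = 7.67 V.
k_p = μ_pC_ox · (W/L) = 6.88 mA/V².
V_ov = V_SG − |V_th| = 2.85 − 0.97 = 1.88 V.
Since V_SD = 7.67 V ≥ V_ov = 1.88 V, the device is in saturation.
I_D = ½ k_p V_ov² (1 + λ V_SD) = 0.5 × 6.88 × 1.88² × (1 + 0.1 × 7.67) = 21.5 mA.

Saturation; I_D = 21.5 mA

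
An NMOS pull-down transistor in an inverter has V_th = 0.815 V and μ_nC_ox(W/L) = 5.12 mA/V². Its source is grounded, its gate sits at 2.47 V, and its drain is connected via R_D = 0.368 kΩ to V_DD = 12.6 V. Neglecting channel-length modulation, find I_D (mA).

V_GS = V_G = 2.47 V, so V_ov = 2.47 − 0.815 = 1.66 V.
Assume saturation: I_D = ½ k_n V_ov² = 0.5 × 5.12 × 1.66² = 7.01 mA, giving V_DS = V_DD − I_D R_D = 12.6 − 7.01 × 0.368 = 10 V.
V_DS = 10 V ≥ V_ov = 1.66 V, confirming saturation.

I_D = 7.01 mA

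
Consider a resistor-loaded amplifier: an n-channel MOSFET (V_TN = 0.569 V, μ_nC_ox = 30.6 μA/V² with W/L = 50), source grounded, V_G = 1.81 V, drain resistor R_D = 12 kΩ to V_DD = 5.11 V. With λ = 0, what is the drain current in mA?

I_D = 0.406 mA

V_GS = V_G = 1.81 V, so V_ov = 1.81 − 0.569 = 1.24 V.
k_n = μ_nC_ox · (W/L) = 1.53 mA/V².
Assume saturation: I_D = ½ k_n V_ov² = 0.5 × 1.53 × 1.24² = 1.18 mA, giving V_DS = V_DD − I_D R_D = 5.11 − 1.18 × 12 = -9.03 V.
But -9.03 V < V_ov = 1.24 V, so the device is actually in triode.
In triode I_D = k_n[V_ov V_DS − ½ V_DS²] and I_D = (V_DD − V_DS)/R_D. Equating: 9.18 V_DS² − 23.78 V_DS + 5.11 = 0, giving V_DS = 0.236 V (the root below V_ov).
I_D = (5.11 − 0.236) / 12 = 0.406 mA.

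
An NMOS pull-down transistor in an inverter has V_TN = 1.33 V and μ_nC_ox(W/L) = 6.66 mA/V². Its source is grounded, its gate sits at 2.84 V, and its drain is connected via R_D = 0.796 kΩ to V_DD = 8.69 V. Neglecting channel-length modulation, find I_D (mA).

I_D = 7.59 mA

V_GS = V_G = 2.84 V, so V_ov = 2.84 − 1.33 = 1.51 V.
Assume saturation: I_D = ½ k_n V_ov² = 0.5 × 6.66 × 1.51² = 7.59 mA, giving V_DS = V_DD − I_D R_D = 8.69 − 7.59 × 0.796 = 2.65 V.
V_DS = 2.65 V ≥ V_ov = 1.51 V, confirming saturation.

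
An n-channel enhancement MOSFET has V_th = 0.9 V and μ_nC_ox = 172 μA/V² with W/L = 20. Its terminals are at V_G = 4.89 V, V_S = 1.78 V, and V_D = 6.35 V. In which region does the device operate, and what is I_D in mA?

Saturation; I_D = 8.40 mA

V_GS = V_G − V_S = 4.89 − 1.78 = 3.11 V; V_DS = V_D − V_S = 6.35 − 1.78 = 4.57 V.
k_n = μ_nC_ox · (W/L) = 3.44 mA/V².
V_ov = V_GS − V_th = 3.11 − 0.9 = 2.21 V.
Since V_DS = 4.57 V ≥ V_ov = 2.21 V, the device is in saturation.
I_D = ½ k_n V_ov² = 0.5 × 3.44 × 2.21² = 8.4 mA.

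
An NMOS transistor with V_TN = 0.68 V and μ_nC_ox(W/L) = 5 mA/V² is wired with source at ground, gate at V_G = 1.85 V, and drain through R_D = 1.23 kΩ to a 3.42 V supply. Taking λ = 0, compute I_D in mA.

I_D = 2.36 mA

V_GS = V_G = 1.85 V, so V_ov = 1.85 − 0.68 = 1.17 V.
Assume saturation: I_D = ½ k_n V_ov² = 0.5 × 5 × 1.17² = 3.42 mA, giving V_DS = V_DD − I_D R_D = 3.42 − 3.42 × 1.23 = -0.789 V.
But -0.789 V < V_ov = 1.17 V, so the device is actually in triode.
In triode I_D = k_n[V_ov V_DS − ½ V_DS²] and I_D = (V_DD − V_DS)/R_D. Equating: 3.08 V_DS² − 8.195 V_DS + 3.42 = 0, giving V_DS = 0.518 V (the root below V_ov).
I_D = (3.42 − 0.518) / 1.23 = 2.36 mA.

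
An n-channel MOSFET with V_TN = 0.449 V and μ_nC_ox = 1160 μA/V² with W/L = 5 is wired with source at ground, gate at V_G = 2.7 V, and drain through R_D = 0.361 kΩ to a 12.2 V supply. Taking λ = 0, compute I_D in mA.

V_GS = V_G = 2.7 V, so V_ov = 2.7 − 0.449 = 2.25 V.
k_n = μ_nC_ox · (W/L) = 5.8 mA/V².
Assume saturation: I_D = ½ k_n V_ov² = 0.5 × 5.8 × 2.25² = 14.7 mA, giving V_DS = V_DD − I_D R_D = 12.2 − 14.7 × 0.361 = 6.9 V.
V_DS = 6.9 V ≥ V_ov = 2.25 V, confirming saturation.

I_D = 14.7 mA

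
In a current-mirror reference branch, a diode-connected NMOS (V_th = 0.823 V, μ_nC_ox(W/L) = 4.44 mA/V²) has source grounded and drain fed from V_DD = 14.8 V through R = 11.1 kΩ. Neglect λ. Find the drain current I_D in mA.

With gate tied to drain, V_GS = V_DS ≥ V_GS − V_th, so the device is in saturation.
KCL at the drain: ½ k_n (V_GS − V_th)² = (V_DD − V_GS)/R.
Let x = V_GS − 0.823. Then 24.6 x² + x − 13.98 = 0, giving x = 0.733 V (positive root), so V_GS = 1.56 V.
I_D = (V_DD − V_GS)/R = (14.8 − 1.56) / 11.1 = 1.19 mA.

I_D = 1.19 mA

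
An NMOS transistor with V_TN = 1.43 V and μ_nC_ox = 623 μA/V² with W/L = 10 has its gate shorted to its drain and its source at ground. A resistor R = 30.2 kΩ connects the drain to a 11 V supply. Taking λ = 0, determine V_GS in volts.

V_GS = 1.74 V

With gate tied to drain, V_GS = V_DS ≥ V_GS − V_TN, so the device is in saturation.
k_n = μ_nC_ox · (W/L) = 6.23 mA/V².
KCL at the drain: ½ k_n (V_GS − V_TN)² = (V_DD − V_GS)/R.
Let x = V_GS − 1.43. Then 94.1 x² + x − 9.57 = 0, giving x = 0.314 V (positive root), so V_GS = 1.74 V.
I_D = (V_DD − V_GS)/R = (11 − 1.74) / 30.2 = 0.307 mA.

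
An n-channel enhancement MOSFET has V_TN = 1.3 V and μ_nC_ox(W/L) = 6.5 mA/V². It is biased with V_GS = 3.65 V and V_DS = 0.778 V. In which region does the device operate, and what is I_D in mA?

Triode; I_D = 9.92 mA

V_ov = V_GS − V_TN = 3.65 − 1.3 = 2.35 V.
Since V_DS = 0.778 V < V_ov = 2.35 V, the device is in the triode region.
I_D = k_n [V_ov · V_DS − ½ V_DS²] = 6.5 × [2.35 × 0.778 − 0.5 × 0.778²] = 9.92 mA.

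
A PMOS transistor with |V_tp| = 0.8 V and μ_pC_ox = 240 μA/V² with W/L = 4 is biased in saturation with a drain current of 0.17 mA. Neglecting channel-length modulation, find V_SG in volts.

k_p = μ_pC_ox · (W/L) = 0.96 mA/V².
In saturation I_D = ½ k_p (V_SG − |V_tp|)², so V_SG − |V_tp| = √(2 I_D / k_p) = √(2 × 0.17 / 0.96) = 0.595 V.
V_SG = 0.8 + 0.595 = 1.4 V.

V_SG = 1.40 V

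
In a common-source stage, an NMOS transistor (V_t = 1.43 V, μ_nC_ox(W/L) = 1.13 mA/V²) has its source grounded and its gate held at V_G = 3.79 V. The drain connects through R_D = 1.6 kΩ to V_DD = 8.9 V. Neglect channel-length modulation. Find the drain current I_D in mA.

V_GS = V_G = 3.79 V, so V_ov = 3.79 − 1.43 = 2.36 V.
Assume saturation: I_D = ½ k_n V_ov² = 0.5 × 1.13 × 2.36² = 3.15 mA, giving V_DS = V_DD − I_D R_D = 8.9 − 3.15 × 1.6 = 3.87 V.
V_DS = 3.87 V ≥ V_ov = 2.36 V, confirming saturation.

I_D = 3.15 mA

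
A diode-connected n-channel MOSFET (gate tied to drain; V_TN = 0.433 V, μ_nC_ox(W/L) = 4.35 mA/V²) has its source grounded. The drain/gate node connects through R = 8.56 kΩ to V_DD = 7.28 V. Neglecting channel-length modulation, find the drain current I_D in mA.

I_D = 0.732 mA

With gate tied to drain, V_GS = V_DS ≥ V_GS − V_TN, so the device is in saturation.
KCL at the drain: ½ k_n (V_GS − V_TN)² = (V_DD − V_GS)/R.
Let x = V_GS − 0.433. Then 18.6 x² + x − 6.847 = 0, giving x = 0.58 V (positive root), so V_GS = 1.01 V.
I_D = (V_DD − V_GS)/R = (7.28 − 1.01) / 8.56 = 0.732 mA.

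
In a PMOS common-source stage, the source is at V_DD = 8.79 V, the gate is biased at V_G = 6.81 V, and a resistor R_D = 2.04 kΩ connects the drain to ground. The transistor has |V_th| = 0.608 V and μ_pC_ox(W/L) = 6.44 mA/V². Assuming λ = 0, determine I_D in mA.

V_SG = V_DD − V_G = 8.79 − 6.81 = 1.98 V, so V_ov = 1.98 − 0.608 = 1.37 V.
Assume saturation: I_D = ½ k_p V_ov² = 0.5 × 6.44 × 1.37² = 6.06 mA, giving V_SD = V_DD − I_D R_D = 8.79 − 6.06 × 2.04 = -3.58 V.
But -3.58 V < V_ov = 1.37 V, so the device is actually in triode.
In triode I_D = k_p[V_ov V_SD − ½ V_SD²] and I_D = (V_DD − V_SD)/R_D. Equating: 6.57 V_SD² − 19.02 V_SD + 8.79 = 0, giving V_SD = 0.577 V (the root below V_ov).
I_D = (8.79 − 0.577) / 2.04 = 4.03 mA.

I_D = 4.03 mA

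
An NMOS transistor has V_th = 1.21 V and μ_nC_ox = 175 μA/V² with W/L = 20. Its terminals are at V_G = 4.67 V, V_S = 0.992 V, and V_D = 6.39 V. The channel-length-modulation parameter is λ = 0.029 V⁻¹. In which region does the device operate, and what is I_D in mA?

Saturation; I_D = 12.3 mA

V_GS = V_G − V_S = 4.67 − 0.992 = 3.68 V; V_DS = V_D − V_S = 6.39 − 0.992 = 5.4 V.
k_n = μ_nC_ox · (W/L) = 3.5 mA/V².
V_ov = V_GS − V_th = 3.68 − 1.21 = 2.47 V.
Since V_DS = 5.4 V ≥ V_ov = 2.47 V, the device is in saturation.
I_D = ½ k_n V_ov² (1 + λ V_DS) = 0.5 × 3.5 × 2.47² × (1 + 0.029 × 5.4) = 12.3 mA.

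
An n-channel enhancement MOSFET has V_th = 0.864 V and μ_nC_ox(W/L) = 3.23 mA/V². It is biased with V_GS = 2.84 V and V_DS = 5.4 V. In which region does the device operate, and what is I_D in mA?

V_ov = V_GS − V_th = 2.84 − 0.864 = 1.98 V.
Since V_DS = 5.4 V ≥ V_ov = 1.98 V, the device is in saturation.
I_D = ½ k_n V_ov² = 0.5 × 3.23 × 1.98² = 6.31 mA.

Saturation; I_D = 6.31 mA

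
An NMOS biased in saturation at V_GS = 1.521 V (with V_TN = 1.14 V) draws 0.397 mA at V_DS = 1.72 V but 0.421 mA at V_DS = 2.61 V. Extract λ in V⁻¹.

With V_GS fixed, I_D ∝ (1 + λ V_DS) in saturation, so I_D2/I_D1 = (1 + λ V_DS2)/(1 + λ V_DS1).
0.421/0.397 = 1.06 = (1 + 2.61 λ)/(1 + 1.72 λ).
Solving: λ (I_D1 V_DS2 − I_D2 V_DS1) = I_D2 − I_D1, so λ = (0.421 − 0.397) / (0.397 × 2.61 − 0.421 × 1.72) = 0.024 / 0.312 = 0.0769 V⁻¹.

λ = 0.0769 V⁻¹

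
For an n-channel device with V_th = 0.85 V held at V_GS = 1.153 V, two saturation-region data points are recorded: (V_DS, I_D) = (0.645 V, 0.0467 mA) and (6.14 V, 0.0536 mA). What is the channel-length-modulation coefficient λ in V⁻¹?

With V_GS fixed, I_D ∝ (1 + λ V_DS) in saturation, so I_D2/I_D1 = (1 + λ V_DS2)/(1 + λ V_DS1).
0.0536/0.0467 = 1.148 = (1 + 6.14 λ)/(1 + 0.645 λ).
Solving: λ (I_D1 V_DS2 − I_D2 V_DS1) = I_D2 − I_D1, so λ = (0.0536 − 0.0467) / (0.0467 × 6.14 − 0.0536 × 0.645) = 0.0069 / 0.252 = 0.0274 V⁻¹.

λ = 0.0274 V⁻¹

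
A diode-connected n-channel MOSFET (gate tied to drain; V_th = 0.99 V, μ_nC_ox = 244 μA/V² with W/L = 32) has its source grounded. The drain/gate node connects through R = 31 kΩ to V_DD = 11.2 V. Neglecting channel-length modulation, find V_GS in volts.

With gate tied to drain, V_GS = V_DS ≥ V_GS − V_th, so the device is in saturation.
k_n = μ_nC_ox · (W/L) = 7.808 mA/V².
KCL at the drain: ½ k_n (V_GS − V_th)² = (V_DD − V_GS)/R.
Let x = V_GS − 0.99. Then 121 x² + x − 10.21 = 0, giving x = 0.286 V (positive root), so V_GS = 1.28 V.
I_D = (V_DD − V_GS)/R = (11.2 − 1.28) / 31 = 0.32 mA.

V_GS = 1.28 V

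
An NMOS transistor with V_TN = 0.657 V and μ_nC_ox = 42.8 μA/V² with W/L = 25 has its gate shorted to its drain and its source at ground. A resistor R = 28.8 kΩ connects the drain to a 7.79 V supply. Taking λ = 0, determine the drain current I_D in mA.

With gate tied to drain, V_GS = V_DS ≥ V_GS − V_TN, so the device is in saturation.
k_n = μ_nC_ox · (W/L) = 1.07 mA/V².
KCL at the drain: ½ k_n (V_GS − V_TN)² = (V_DD − V_GS)/R.
Let x = V_GS − 0.657. Then 15.4 x² + x − 7.133 = 0, giving x = 0.649 V (positive root), so V_GS = 1.31 V.
I_D = (V_DD − V_GS)/R = (7.79 − 1.31) / 28.8 = 0.225 mA.

I_D = 0.225 mA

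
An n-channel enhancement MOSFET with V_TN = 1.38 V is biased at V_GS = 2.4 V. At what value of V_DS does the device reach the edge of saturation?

V_DS,sat = 1.02 V

The boundary between triode and saturation is V_DS = V_GS − V_TN = V_ov.
V_ov = 2.4 − 1.38 = 1.02 V.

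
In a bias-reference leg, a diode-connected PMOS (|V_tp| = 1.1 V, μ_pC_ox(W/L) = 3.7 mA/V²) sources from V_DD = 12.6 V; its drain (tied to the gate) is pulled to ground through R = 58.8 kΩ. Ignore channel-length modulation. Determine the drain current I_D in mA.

With gate tied to drain, V_SG = V_SD ≥ V_SG − |V_tp|, so the device is in saturation.
KCL at the drain: ½ k_p (V_SG − |V_tp|)² = (V_DD − V_SG)/R.
Let x = V_SG − 1.1. Then 109 x² + x − 11.5 = 0, giving x = 0.321 V (positive root), so V_SG = 1.42 V.
I_D = (V_DD − V_SG)/R = (12.6 − 1.42) / 58.8 = 0.19 mA.

I_D = 0.190 mA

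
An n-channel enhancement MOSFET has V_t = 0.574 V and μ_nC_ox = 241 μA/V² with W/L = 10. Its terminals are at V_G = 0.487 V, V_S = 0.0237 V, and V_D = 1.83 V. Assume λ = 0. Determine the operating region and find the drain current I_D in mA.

V_GS = V_G − V_S = 0.487 − 0.0237 = 0.463 V; V_DS = V_D − V_S = 1.83 − 0.0237 = 1.81 V.
V_GS = 0.463 V < V_t = 0.574 V, so the transistor is in cutoff.

Cutoff; I_D = 0 mA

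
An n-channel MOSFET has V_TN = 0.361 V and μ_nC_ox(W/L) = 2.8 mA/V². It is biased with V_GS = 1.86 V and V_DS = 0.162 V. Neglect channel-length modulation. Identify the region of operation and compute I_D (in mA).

V_ov = V_GS − V_TN = 1.86 − 0.361 = 1.5 V.
Since V_DS = 0.162 V < V_ov = 1.5 V, the device is in the triode region.
I_D = k_n [V_ov · V_DS − ½ V_DS²] = 2.8 × [1.5 × 0.162 − 0.5 × 0.162²] = 0.643 mA.

Triode; I_D = 0.643 mA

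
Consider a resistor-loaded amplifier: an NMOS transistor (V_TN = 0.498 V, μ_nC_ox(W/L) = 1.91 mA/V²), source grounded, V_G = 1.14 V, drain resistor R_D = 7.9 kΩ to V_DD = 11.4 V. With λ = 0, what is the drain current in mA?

I_D = 0.394 mA

V_GS = V_G = 1.14 V, so V_ov = 1.14 − 0.498 = 0.642 V.
Assume saturation: I_D = ½ k_n V_ov² = 0.5 × 1.91 × 0.642² = 0.394 mA, giving V_DS = V_DD − I_D R_D = 11.4 − 0.394 × 7.9 = 8.29 V.
V_DS = 8.29 V ≥ V_ov = 0.642 V, confirming saturation.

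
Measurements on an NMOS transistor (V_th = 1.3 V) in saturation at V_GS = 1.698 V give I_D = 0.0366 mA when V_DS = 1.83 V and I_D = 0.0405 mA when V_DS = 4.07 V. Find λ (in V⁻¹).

λ = 0.0521 V⁻¹

With V_GS fixed, I_D ∝ (1 + λ V_DS) in saturation, so I_D2/I_D1 = (1 + λ V_DS2)/(1 + λ V_DS1).
0.0405/0.0366 = 1.107 = (1 + 4.07 λ)/(1 + 1.83 λ).
Solving: λ (I_D1 V_DS2 − I_D2 V_DS1) = I_D2 − I_D1, so λ = (0.0405 − 0.0366) / (0.0366 × 4.07 − 0.0405 × 1.83) = 0.0039 / 0.0748 = 0.0521 V⁻¹.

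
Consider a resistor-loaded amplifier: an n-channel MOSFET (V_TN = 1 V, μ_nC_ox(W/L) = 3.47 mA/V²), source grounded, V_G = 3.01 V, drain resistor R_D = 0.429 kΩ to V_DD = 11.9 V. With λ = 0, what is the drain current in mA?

I_D = 7.01 mA

V_GS = V_G = 3.01 V, so V_ov = 3.01 − 1 = 2.01 V.
Assume saturation: I_D = ½ k_n V_ov² = 0.5 × 3.47 × 2.01² = 7.01 mA, giving V_DS = V_DD − I_D R_D = 11.9 − 7.01 × 0.429 = 8.89 V.
V_DS = 8.89 V ≥ V_ov = 2.01 V, confirming saturation.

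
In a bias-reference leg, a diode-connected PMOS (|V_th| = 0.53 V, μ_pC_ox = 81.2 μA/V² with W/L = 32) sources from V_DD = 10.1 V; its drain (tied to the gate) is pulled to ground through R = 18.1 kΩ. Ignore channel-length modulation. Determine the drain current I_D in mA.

With gate tied to drain, V_SG = V_SD ≥ V_SG − |V_th|, so the device is in saturation.
k_p = μ_pC_ox · (W/L) = 2.598 mA/V².
KCL at the drain: ½ k_p (V_SG − |V_th|)² = (V_DD − V_SG)/R.
Let x = V_SG − 0.53. Then 23.5 x² + x − 9.57 = 0, giving x = 0.617 V (positive root), so V_SG = 1.15 V.
I_D = (V_DD − V_SG)/R = (10.1 − 1.15) / 18.1 = 0.495 mA.

I_D = 0.495 mA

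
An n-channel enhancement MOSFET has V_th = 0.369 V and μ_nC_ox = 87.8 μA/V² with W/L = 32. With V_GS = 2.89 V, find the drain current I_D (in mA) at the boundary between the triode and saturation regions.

I_D = 8.93 mA

At the boundary V_DS = V_ov = V_GS − V_th = 2.89 − 0.369 = 2.52 V.
k_n = μ_nC_ox · (W/L) = 2.81 mA/V².
I_D = ½ k_n V_ov² = 0.5 × 2.81 × 2.52² = 8.93 mA.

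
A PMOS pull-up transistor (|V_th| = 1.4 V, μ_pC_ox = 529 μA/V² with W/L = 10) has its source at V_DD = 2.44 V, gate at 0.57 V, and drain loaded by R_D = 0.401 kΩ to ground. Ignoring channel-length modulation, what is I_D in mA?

V_SG = V_DD − V_G = 2.44 − 0.57 = 1.87 V, so V_ov = 1.87 − 1.4 = 0.47 V.
k_p = μ_pC_ox · (W/L) = 5.29 mA/V².
Assume saturation: I_D = ½ k_p V_ov² = 0.5 × 5.29 × 0.47² = 0.584 mA, giving V_SD = V_DD − I_D R_D = 2.44 − 0.584 × 0.401 = 2.21 V.
V_SD = 2.21 V ≥ V_ov = 0.47 V, confirming saturation.

I_D = 0.584 mA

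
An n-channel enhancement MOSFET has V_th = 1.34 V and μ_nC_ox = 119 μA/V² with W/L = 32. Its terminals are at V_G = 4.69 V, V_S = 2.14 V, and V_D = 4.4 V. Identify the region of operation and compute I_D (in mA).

V_GS = V_G − V_S = 4.69 − 2.14 = 2.55 V; V_DS = V_D − V_S = 4.4 − 2.14 = 2.26 V.
k_n = μ_nC_ox · (W/L) = 3.808 mA/V².
V_ov = V_GS − V_th = 2.55 − 1.34 = 1.21 V.
Since V_DS = 2.26 V ≥ V_ov = 1.21 V, the device is in saturation.
I_D = ½ k_n V_ov² = 0.5 × 3.808 × 1.21² = 2.79 mA.

Saturation; I_D = 2.79 mA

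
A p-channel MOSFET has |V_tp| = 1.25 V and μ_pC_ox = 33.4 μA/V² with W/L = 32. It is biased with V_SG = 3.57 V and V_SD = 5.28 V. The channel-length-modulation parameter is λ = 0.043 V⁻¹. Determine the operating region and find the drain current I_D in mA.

Saturation; I_D = 3.53 mA

k_p = μ_pC_ox · (W/L) = 1.069 mA/V².
V_ov = V_SG − |V_tp| = 3.57 − 1.25 = 2.32 V.
Since V_SD = 5.28 V ≥ V_ov = 2.32 V, the device is in saturation.
I_D = ½ k_p V_ov² (1 + λ V_SD) = 0.5 × 1.069 × 2.32² × (1 + 0.043 × 5.28) = 3.53 mA.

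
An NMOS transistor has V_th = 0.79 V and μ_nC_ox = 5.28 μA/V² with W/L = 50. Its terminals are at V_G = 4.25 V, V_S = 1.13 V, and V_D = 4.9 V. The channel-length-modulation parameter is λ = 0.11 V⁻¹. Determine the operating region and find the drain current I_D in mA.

V_GS = V_G − V_S = 4.25 − 1.13 = 3.12 V; V_DS = V_D − V_S = 4.9 − 1.13 = 3.77 V.
k_n = μ_nC_ox · (W/L) = 0.264 mA/V².
V_ov = V_GS − V_th = 3.12 − 0.79 = 2.33 V.
Since V_DS = 3.77 V ≥ V_ov = 2.33 V, the device is in saturation.
I_D = ½ k_n V_ov² (1 + λ V_DS) = 0.5 × 0.264 × 2.33² × (1 + 0.11 × 3.77) = 1.01 mA.

Saturation; I_D = 1.01 mA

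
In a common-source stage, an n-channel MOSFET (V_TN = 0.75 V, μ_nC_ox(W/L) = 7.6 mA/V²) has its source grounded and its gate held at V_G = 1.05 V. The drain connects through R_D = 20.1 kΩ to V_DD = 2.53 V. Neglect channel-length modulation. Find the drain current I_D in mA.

V_GS = V_G = 1.05 V, so V_ov = 1.05 − 0.75 = 0.3 V.
Assume saturation: I_D = ½ k_n V_ov² = 0.5 × 7.6 × 0.3² = 0.342 mA, giving V_DS = V_DD − I_D R_D = 2.53 − 0.342 × 20.1 = -4.34 V.
But -4.34 V < V_ov = 0.3 V, so the device is actually in triode.
In triode I_D = k_n[V_ov V_DS − ½ V_DS²] and I_D = (V_DD − V_DS)/R_D. Equating: 76.4 V_DS² − 46.83 V_DS + 2.53 = 0, giving V_DS = 0.0599 V (the root below V_ov).
I_D = (2.53 − 0.0599) / 20.1 = 0.123 mA.

I_D = 0.123 mA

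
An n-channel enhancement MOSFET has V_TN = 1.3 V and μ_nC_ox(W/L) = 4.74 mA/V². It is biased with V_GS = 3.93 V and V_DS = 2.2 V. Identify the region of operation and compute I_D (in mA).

Triode; I_D = 16.0 mA

V_ov = V_GS − V_TN = 3.93 − 1.3 = 2.63 V.
Since V_DS = 2.2 V < V_ov = 2.63 V, the device is in the triode region.
I_D = k_n [V_ov · V_DS − ½ V_DS²] = 4.74 × [2.63 × 2.2 − 0.5 × 2.2²] = 16 mA.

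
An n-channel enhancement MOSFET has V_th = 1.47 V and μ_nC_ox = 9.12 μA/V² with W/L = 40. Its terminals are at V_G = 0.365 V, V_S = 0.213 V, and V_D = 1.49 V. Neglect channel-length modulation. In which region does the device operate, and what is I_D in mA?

V_GS = V_G − V_S = 0.365 − 0.213 = 0.152 V; V_DS = V_D − V_S = 1.49 − 0.213 = 1.28 V.
V_GS = 0.152 V < V_th = 1.47 V, so the transistor is in cutoff.

Cutoff; I_D = 0 mA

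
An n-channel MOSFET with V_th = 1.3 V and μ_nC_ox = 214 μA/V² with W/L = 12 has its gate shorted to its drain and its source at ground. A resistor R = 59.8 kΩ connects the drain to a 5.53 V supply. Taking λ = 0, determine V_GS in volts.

V_GS = 1.53 V

With gate tied to drain, V_GS = V_DS ≥ V_GS − V_th, so the device is in saturation.
k_n = μ_nC_ox · (W/L) = 2.568 mA/V².
KCL at the drain: ½ k_n (V_GS − V_th)² = (V_DD − V_GS)/R.
Let x = V_GS − 1.3. Then 76.8 x² + x − 4.23 = 0, giving x = 0.228 V (positive root), so V_GS = 1.53 V.
I_D = (V_DD − V_GS)/R = (5.53 − 1.53) / 59.8 = 0.0669 mA.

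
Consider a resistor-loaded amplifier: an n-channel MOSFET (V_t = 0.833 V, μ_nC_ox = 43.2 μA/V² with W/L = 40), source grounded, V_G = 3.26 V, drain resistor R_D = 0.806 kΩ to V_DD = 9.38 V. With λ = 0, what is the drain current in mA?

I_D = 5.09 mA

V_GS = V_G = 3.26 V, so V_ov = 3.26 − 0.833 = 2.43 V.
k_n = μ_nC_ox · (W/L) = 1.728 mA/V².
Assume saturation: I_D = ½ k_n V_ov² = 0.5 × 1.728 × 2.43² = 5.09 mA, giving V_DS = V_DD − I_D R_D = 9.38 − 5.09 × 0.806 = 5.28 V.
V_DS = 5.28 V ≥ V_ov = 2.43 V, confirming saturation.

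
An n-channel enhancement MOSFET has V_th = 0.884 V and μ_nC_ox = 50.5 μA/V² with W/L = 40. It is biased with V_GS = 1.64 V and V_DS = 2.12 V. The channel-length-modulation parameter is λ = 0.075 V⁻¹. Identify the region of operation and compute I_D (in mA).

Saturation; I_D = 0.669 mA

k_n = μ_nC_ox · (W/L) = 2.02 mA/V².
V_ov = V_GS − V_th = 1.64 − 0.884 = 0.756 V.
Since V_DS = 2.12 V ≥ V_ov = 0.756 V, the device is in saturation.
I_D = ½ k_n V_ov² (1 + λ V_DS) = 0.5 × 2.02 × 0.756² × (1 + 0.075 × 2.12) = 0.669 mA.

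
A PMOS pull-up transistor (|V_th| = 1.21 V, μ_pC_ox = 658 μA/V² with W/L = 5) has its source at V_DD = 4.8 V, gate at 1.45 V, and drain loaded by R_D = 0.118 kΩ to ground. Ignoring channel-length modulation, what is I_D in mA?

I_D = 7.53 mA

V_SG = V_DD − V_G = 4.8 − 1.45 = 3.35 V, so V_ov = 3.35 − 1.21 = 2.14 V.
k_p = μ_pC_ox · (W/L) = 3.29 mA/V².
Assume saturation: I_D = ½ k_p V_ov² = 0.5 × 3.29 × 2.14² = 7.53 mA, giving V_SD = V_DD − I_D R_D = 4.8 − 7.53 × 0.118 = 3.91 V.
V_SD = 3.91 V ≥ V_ov = 2.14 V, confirming saturation.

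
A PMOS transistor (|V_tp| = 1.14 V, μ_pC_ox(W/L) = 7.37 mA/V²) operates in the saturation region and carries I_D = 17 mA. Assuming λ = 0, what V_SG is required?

V_SG = 3.29 V

In saturation I_D = ½ k_p (V_SG − |V_tp|)², so V_SG − |V_tp| = √(2 I_D / k_p) = √(2 × 17 / 7.37) = 2.15 V.
V_SG = 1.14 + 2.15 = 3.29 V.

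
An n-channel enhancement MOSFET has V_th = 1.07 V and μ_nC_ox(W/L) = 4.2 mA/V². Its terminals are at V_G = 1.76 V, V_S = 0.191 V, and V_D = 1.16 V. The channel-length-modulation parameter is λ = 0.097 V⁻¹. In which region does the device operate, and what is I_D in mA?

V_GS = V_G − V_S = 1.76 − 0.191 = 1.57 V; V_DS = V_D − V_S = 1.16 − 0.191 = 0.969 V.
V_ov = V_GS − V_th = 1.57 − 1.07 = 0.499 V.
Since V_DS = 0.969 V ≥ V_ov = 0.499 V, the device is in saturation.
I_D = ½ k_n V_ov² (1 + λ V_DS) = 0.5 × 4.2 × 0.499² × (1 + 0.097 × 0.969) = 0.572 mA.

Saturation; I_D = 0.572 mA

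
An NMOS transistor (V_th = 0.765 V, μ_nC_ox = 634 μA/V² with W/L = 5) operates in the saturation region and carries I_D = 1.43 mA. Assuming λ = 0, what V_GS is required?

k_n = μ_nC_ox · (W/L) = 3.17 mA/V².
In saturation I_D = ½ k_n (V_GS − V_th)², so V_GS − V_th = √(2 I_D / k_n) = √(2 × 1.43 / 3.17) = 0.95 V.
V_GS = 0.765 + 0.95 = 1.71 V.

V_GS = 1.71 V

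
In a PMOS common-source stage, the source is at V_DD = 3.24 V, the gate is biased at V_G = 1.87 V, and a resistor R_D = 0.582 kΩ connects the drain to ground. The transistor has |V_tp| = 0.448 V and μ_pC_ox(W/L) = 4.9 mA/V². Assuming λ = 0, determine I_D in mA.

V_SG = V_DD − V_G = 3.24 − 1.87 = 1.37 V, so V_ov = 1.37 − 0.448 = 0.922 V.
Assume saturation: I_D = ½ k_p V_ov² = 0.5 × 4.9 × 0.922² = 2.08 mA, giving V_SD = V_DD − I_D R_D = 3.24 − 2.08 × 0.582 = 2.03 V.
V_SD = 2.03 V ≥ V_ov = 0.922 V, confirming saturation.

I_D = 2.08 mA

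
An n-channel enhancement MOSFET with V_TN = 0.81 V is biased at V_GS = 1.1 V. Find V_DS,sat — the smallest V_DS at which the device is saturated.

V_DS,sat = 0.290 V

The boundary between triode and saturation is V_DS = V_GS − V_TN = V_ov.
V_ov = 1.1 − 0.81 = 0.29 V.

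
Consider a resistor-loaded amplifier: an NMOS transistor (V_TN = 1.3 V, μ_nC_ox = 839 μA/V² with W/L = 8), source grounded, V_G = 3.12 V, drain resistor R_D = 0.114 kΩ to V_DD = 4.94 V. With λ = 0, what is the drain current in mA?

V_GS = V_G = 3.12 V, so V_ov = 3.12 − 1.3 = 1.82 V.
k_n = μ_nC_ox · (W/L) = 6.712 mA/V².
Assume saturation: I_D = ½ k_n V_ov² = 0.5 × 6.712 × 1.82² = 11.1 mA, giving V_DS = V_DD − I_D R_D = 4.94 − 11.1 × 0.114 = 3.67 V.
V_DS = 3.67 V ≥ V_ov = 1.82 V, confirming saturation.

I_D = 11.1 mA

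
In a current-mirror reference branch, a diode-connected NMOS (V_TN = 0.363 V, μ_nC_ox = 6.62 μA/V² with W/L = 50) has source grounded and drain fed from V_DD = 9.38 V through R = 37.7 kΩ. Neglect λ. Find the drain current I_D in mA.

With gate tied to drain, V_GS = V_DS ≥ V_GS − V_TN, so the device is in saturation.
k_n = μ_nC_ox · (W/L) = 0.331 mA/V².
KCL at the drain: ½ k_n (V_GS − V_TN)² = (V_DD − V_GS)/R.
Let x = V_GS − 0.363. Then 6.24 x² + x − 9.017 = 0, giving x = 1.12 V (positive root), so V_GS = 1.49 V.
I_D = (V_DD − V_GS)/R = (9.38 − 1.49) / 37.7 = 0.209 mA.

I_D = 0.209 mA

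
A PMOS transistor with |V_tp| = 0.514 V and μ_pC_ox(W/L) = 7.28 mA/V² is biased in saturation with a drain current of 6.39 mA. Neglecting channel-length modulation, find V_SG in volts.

V_SG = 1.84 V

In saturation I_D = ½ k_p (V_SG − |V_tp|)², so V_SG − |V_tp| = √(2 I_D / k_p) = √(2 × 6.39 / 7.28) = 1.32 V.
V_SG = 0.514 + 1.32 = 1.84 V.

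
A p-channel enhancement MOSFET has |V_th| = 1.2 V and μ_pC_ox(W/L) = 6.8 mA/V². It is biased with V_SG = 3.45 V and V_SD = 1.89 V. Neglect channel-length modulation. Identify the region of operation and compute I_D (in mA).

V_ov = V_SG − |V_th| = 3.45 − 1.2 = 2.25 V.
Since V_SD = 1.89 V < V_ov = 2.25 V, the device is in the triode region.
I_D = k_p [V_ov · V_SD − ½ V_SD²] = 6.8 × [2.25 × 1.89 − 0.5 × 1.89²] = 16.8 mA.

Triode; I_D = 16.8 mA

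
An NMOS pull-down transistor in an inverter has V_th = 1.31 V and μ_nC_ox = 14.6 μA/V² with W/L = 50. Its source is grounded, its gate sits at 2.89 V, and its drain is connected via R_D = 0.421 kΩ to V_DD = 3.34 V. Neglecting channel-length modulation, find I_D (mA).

V_GS = V_G = 2.89 V, so V_ov = 2.89 − 1.31 = 1.58 V.
k_n = μ_nC_ox · (W/L) = 0.73 mA/V².
Assume saturation: I_D = ½ k_n V_ov² = 0.5 × 0.73 × 1.58² = 0.911 mA, giving V_DS = V_DD − I_D R_D = 3.34 − 0.911 × 0.421 = 2.96 V.
V_DS = 2.96 V ≥ V_ov = 1.58 V, confirming saturation.

I_D = 0.911 mA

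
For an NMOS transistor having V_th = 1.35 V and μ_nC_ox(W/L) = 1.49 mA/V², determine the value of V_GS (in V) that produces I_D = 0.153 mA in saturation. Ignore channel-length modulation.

In saturation I_D = ½ k_n (V_GS − V_th)², so V_GS − V_th = √(2 I_D / k_n) = √(2 × 0.153 / 1.49) = 0.453 V.
V_GS = 1.35 + 0.453 = 1.8 V.

V_GS = 1.80 V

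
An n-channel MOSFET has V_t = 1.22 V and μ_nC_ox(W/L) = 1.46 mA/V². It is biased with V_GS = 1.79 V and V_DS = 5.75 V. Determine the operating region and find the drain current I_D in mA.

Saturation; I_D = 0.237 mA

V_ov = V_GS − V_t = 1.79 − 1.22 = 0.57 V.
Since V_DS = 5.75 V ≥ V_ov = 0.57 V, the device is in saturation.
I_D = ½ k_n V_ov² = 0.5 × 1.46 × 0.57² = 0.237 mA.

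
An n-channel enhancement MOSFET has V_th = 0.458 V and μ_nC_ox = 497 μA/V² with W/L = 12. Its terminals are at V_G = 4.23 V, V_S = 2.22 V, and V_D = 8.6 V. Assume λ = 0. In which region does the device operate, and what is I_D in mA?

Saturation; I_D = 7.18 mA

V_GS = V_G − V_S = 4.23 − 2.22 = 2.01 V; V_DS = V_D − V_S = 8.6 − 2.22 = 6.38 V.
k_n = μ_nC_ox · (W/L) = 5.964 mA/V².
V_ov = V_GS − V_th = 2.01 − 0.458 = 1.55 V.
Since V_DS = 6.38 V ≥ V_ov = 1.55 V, the device is in saturation.
I_D = ½ k_n V_ov² = 0.5 × 5.964 × 1.55² = 7.18 mA.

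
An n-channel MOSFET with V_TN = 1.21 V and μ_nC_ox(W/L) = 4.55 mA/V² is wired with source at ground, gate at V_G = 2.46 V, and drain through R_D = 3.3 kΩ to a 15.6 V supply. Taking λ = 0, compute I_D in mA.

V_GS = V_G = 2.46 V, so V_ov = 2.46 − 1.21 = 1.25 V.
Assume saturation: I_D = ½ k_n V_ov² = 0.5 × 4.55 × 1.25² = 3.55 mA, giving V_DS = V_DD − I_D R_D = 15.6 − 3.55 × 3.3 = 3.87 V.
V_DS = 3.87 V ≥ V_ov = 1.25 V, confirming saturation.

I_D = 3.55 mA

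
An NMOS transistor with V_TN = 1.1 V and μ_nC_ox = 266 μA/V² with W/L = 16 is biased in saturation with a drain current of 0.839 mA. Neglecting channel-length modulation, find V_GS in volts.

V_GS = 1.73 V

k_n = μ_nC_ox · (W/L) = 4.256 mA/V².
In saturation I_D = ½ k_n (V_GS − V_TN)², so V_GS − V_TN = √(2 I_D / k_n) = √(2 × 0.839 / 4.256) = 0.628 V.
V_GS = 1.1 + 0.628 = 1.73 V.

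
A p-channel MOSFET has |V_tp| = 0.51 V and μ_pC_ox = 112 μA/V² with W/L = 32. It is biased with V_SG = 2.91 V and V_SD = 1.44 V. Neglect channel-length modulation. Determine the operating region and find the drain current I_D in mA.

k_p = μ_pC_ox · (W/L) = 3.584 mA/V².
V_ov = V_SG − |V_tp| = 2.91 − 0.51 = 2.4 V.
Since V_SD = 1.44 V < V_ov = 2.4 V, the device is in the triode region.
I_D = k_p [V_ov · V_SD − ½ V_SD²] = 3.584 × [2.4 × 1.44 − 0.5 × 1.44²] = 8.67 mA.

Triode; I_D = 8.67 mA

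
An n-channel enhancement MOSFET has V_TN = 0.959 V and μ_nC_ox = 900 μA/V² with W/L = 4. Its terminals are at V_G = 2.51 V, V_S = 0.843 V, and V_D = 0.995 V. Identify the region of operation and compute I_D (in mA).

V_GS = V_G − V_S = 2.51 − 0.843 = 1.67 V; V_DS = V_D − V_S = 0.995 − 0.843 = 0.152 V.
k_n = μ_nC_ox · (W/L) = 3.6 mA/V².
V_ov = V_GS − V_TN = 1.67 − 0.959 = 0.708 V.
Since V_DS = 0.152 V < V_ov = 0.708 V, the device is in the triode region.
I_D = k_n [V_ov · V_DS − ½ V_DS²] = 3.6 × [0.708 × 0.152 − 0.5 × 0.152²] = 0.346 mA.

Triode; I_D = 0.346 mA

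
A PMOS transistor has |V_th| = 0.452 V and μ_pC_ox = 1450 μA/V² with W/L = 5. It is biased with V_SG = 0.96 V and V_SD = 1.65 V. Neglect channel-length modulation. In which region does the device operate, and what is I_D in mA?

k_p = μ_pC_ox · (W/L) = 7.25 mA/V².
V_ov = V_SG − |V_th| = 0.96 − 0.452 = 0.508 V.
Since V_SD = 1.65 V ≥ V_ov = 0.508 V, the device is in saturation.
I_D = ½ k_p V_ov² = 0.5 × 7.25 × 0.508² = 0.935 mA.

Saturation; I_D = 0.935 mA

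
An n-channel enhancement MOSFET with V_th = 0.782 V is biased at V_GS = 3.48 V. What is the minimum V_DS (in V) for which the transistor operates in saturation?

The boundary between triode and saturation is V_DS = V_GS − V_th = V_ov.
V_ov = 3.48 − 0.782 = 2.7 V.

V_DS,sat = 2.70 V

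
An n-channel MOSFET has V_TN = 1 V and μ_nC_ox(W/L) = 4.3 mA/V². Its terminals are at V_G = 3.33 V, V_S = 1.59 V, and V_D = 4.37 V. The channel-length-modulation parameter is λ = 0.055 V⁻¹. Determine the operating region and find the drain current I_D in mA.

Saturation; I_D = 1.36 mA

V_GS = V_G − V_S = 3.33 − 1.59 = 1.74 V; V_DS = V_D − V_S = 4.37 − 1.59 = 2.78 V.
V_ov = V_GS − V_TN = 1.74 − 1 = 0.74 V.
Since V_DS = 2.78 V ≥ V_ov = 0.74 V, the device is in saturation.
I_D = ½ k_n V_ov² (1 + λ V_DS) = 0.5 × 4.3 × 0.74² × (1 + 0.055 × 2.78) = 1.36 mA.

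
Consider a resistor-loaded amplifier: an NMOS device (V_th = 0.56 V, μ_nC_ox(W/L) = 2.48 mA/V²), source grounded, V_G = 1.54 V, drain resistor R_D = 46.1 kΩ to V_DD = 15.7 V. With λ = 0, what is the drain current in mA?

V_GS = V_G = 1.54 V, so V_ov = 1.54 − 0.56 = 0.98 V.
Assume saturation: I_D = ½ k_n V_ov² = 0.5 × 2.48 × 0.98² = 1.19 mA, giving V_DS = V_DD − I_D R_D = 15.7 − 1.19 × 46.1 = -39.2 V.
But -39.2 V < V_ov = 0.98 V, so the device is actually in triode.
In triode I_D = k_n[V_ov V_DS − ½ V_DS²] and I_D = (V_DD − V_DS)/R_D. Equating: 57.2 V_DS² − 113 V_DS + 15.7 = 0, giving V_DS = 0.15 V (the root below V_ov).
I_D = (15.7 − 0.15) / 46.1 = 0.337 mA.

I_D = 0.337 mA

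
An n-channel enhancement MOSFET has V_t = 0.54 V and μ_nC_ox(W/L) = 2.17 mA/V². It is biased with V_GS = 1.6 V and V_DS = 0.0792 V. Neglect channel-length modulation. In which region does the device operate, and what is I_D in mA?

Triode; I_D = 0.175 mA

V_ov = V_GS − V_t = 1.6 − 0.54 = 1.06 V.
Since V_DS = 0.0792 V < V_ov = 1.06 V, the device is in the triode region.
I_D = k_n [V_ov · V_DS − ½ V_DS²] = 2.17 × [1.06 × 0.0792 − 0.5 × 0.0792²] = 0.175 mA.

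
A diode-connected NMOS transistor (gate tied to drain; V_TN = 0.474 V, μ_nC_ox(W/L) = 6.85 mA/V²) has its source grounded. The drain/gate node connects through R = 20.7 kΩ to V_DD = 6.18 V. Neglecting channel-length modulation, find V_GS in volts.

V_GS = 0.751 V

With gate tied to drain, V_GS = V_DS ≥ V_GS − V_TN, so the device is in saturation.
KCL at the drain: ½ k_n (V_GS − V_TN)² = (V_DD − V_GS)/R.
Let x = V_GS − 0.474. Then 70.9 x² + x − 5.706 = 0, giving x = 0.277 V (positive root), so V_GS = 0.751 V.
I_D = (V_DD − V_GS)/R = (6.18 − 0.751) / 20.7 = 0.262 mA.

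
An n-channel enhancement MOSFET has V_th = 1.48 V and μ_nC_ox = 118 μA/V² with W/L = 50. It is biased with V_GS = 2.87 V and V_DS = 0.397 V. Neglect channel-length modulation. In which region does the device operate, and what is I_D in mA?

Triode; I_D = 2.79 mA

k_n = μ_nC_ox · (W/L) = 5.9 mA/V².
V_ov = V_GS − V_th = 2.87 − 1.48 = 1.39 V.
Since V_DS = 0.397 V < V_ov = 1.39 V, the device is in the triode region.
I_D = k_n [V_ov · V_DS − ½ V_DS²] = 5.9 × [1.39 × 0.397 − 0.5 × 0.397²] = 2.79 mA.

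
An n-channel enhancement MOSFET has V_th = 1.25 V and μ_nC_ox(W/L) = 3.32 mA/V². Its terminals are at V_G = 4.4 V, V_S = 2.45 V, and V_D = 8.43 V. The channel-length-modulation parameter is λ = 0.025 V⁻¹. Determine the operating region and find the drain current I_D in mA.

Saturation; I_D = 0.935 mA

V_GS = V_G − V_S = 4.4 − 2.45 = 1.95 V; V_DS = V_D − V_S = 8.43 − 2.45 = 5.98 V.
V_ov = V_GS − V_th = 1.95 − 1.25 = 0.7 V.
Since V_DS = 5.98 V ≥ V_ov = 0.7 V, the device is in saturation.
I_D = ½ k_n V_ov² (1 + λ V_DS) = 0.5 × 3.32 × 0.7² × (1 + 0.025 × 5.98) = 0.935 mA.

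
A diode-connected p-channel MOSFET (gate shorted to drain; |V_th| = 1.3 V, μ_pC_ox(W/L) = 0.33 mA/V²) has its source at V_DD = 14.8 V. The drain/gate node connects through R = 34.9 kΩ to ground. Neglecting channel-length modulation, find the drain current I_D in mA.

I_D = 0.345 mA

With gate tied to drain, V_SG = V_SD ≥ V_SG − |V_th|, so the device is in saturation.
KCL at the drain: ½ k_p (V_SG − |V_th|)² = (V_DD − V_SG)/R.
Let x = V_SG − 1.3. Then 5.76 x² + x − 13.5 = 0, giving x = 1.45 V (positive root), so V_SG = 2.75 V.
I_D = (V_DD − V_SG)/R = (14.8 − 2.75) / 34.9 = 0.345 mA.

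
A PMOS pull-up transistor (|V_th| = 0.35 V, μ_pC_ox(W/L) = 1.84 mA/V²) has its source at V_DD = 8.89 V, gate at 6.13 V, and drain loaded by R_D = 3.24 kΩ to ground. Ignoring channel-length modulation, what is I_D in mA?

I_D = 2.54 mA

V_SG = V_DD − V_G = 8.89 − 6.13 = 2.76 V, so V_ov = 2.76 − 0.35 = 2.41 V.
Assume saturation: I_D = ½ k_p V_ov² = 0.5 × 1.84 × 2.41² = 5.34 mA, giving V_SD = V_DD − I_D R_D = 8.89 − 5.34 × 3.24 = -8.42 V.
But -8.42 V < V_ov = 2.41 V, so the device is actually in triode.
In triode I_D = k_p[V_ov V_SD − ½ V_SD²] and I_D = (V_DD − V_SD)/R_D. Equating: 2.98 V_SD² − 15.37 V_SD + 8.89 = 0, giving V_SD = 0.664 V (the root below V_ov).
I_D = (8.89 − 0.664) / 3.24 = 2.54 mA.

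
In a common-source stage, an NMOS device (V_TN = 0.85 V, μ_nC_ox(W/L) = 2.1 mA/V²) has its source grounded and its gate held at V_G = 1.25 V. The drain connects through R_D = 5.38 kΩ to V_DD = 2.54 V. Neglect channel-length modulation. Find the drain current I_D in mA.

I_D = 0.168 mA

V_GS = V_G = 1.25 V, so V_ov = 1.25 − 0.85 = 0.4 V.
Assume saturation: I_D = ½ k_n V_ov² = 0.5 × 2.1 × 0.4² = 0.168 mA, giving V_DS = V_DD − I_D R_D = 2.54 − 0.168 × 5.38 = 1.64 V.
V_DS = 1.64 V ≥ V_ov = 0.4 V, confirming saturation.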